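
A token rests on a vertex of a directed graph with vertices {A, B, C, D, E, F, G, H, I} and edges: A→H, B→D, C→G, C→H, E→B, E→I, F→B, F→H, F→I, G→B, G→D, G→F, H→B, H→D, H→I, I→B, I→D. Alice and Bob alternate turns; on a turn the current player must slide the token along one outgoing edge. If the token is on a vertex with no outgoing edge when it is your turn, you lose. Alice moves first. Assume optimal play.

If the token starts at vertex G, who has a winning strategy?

Alice wins.

Classify positions by backward induction: terminal positions (no move available) are L. From any other position, the mover wins iff some move reaches an L.
Every edge goes from a vertex to one that appears earlier in the order D, B, I, H, F, G, E, C, A, so processing vertices in that order labels each vertex after all of its successors.
D: no outgoing edge → L
B: reaches L-position D → W
I: reaches L-position D → W
H: reaches L-position D → W
F: only reaches H(W), I(W), B(W), all W → L
G: reaches L-position F → W
E: only reaches I(W), B(W), all W → L
C: only reaches G(W), H(W), all W → L
A: only reaches H(W), which is W → L
The starting position G is W: Alice should move to F, handing over an L position.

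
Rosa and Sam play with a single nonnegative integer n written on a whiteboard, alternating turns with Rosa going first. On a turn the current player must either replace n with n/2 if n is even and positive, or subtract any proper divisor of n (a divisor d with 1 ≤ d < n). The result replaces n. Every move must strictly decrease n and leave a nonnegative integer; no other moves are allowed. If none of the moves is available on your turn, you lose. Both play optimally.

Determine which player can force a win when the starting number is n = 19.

Sam wins.

Work bottom-up. With no move the player to move loses. Otherwise the position is W if at least one move leads to an L position for the opponent, and L if every move leads to a W.
n=0: no move → L
n=1: no move → L
n=2: reaches L-position 1 → W
n=3: only reaches 2(W), which is W → L
n=4: reaches L-position 3 → W
n=5: only reaches 4(W), which is W → L
n=6: reaches L-position 3 → W
n=7: only reaches 6(W), which is W → L
n=8: reaches L-position 7 → W
n=9: only reaches 6(W), 8(W), all W → L
n=10: reaches L-position 5 → W
n=11: only reaches 10(W), which is W → L
n=12: reaches L-position 9 → W
n=13: only reaches 12(W), which is W → L
n=14: reaches L-position 7 → W
n=15: only reaches 10(W), 12(W), 14(W), all W → L
n=16: reaches L-position 15 → W
n=17: only reaches 16(W), which is W → L
n=18: reaches L-position 9 → W
n=19: only reaches 18(W), which is W → L
The starting position 19 is L: whatever Rosa does, the opponent receives a W position.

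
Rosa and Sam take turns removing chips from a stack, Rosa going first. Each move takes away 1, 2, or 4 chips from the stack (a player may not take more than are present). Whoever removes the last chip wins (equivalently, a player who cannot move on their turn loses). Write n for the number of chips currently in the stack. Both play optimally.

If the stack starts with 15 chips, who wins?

Sam wins.

Label each position W (a win for the player to move) or L (a loss). A position with no legal move is L; any other position is W exactly when some move reaches an L, and L when every move reaches a W.
n=0: no move → L
n=1: reaches L-position 0 → W
n=2: reaches L-position 0 → W
n=3: only reaches 2(W), 1(W), all W → L
n=4: reaches L-position 3 → W
n=5: reaches L-position 3 → W
n=6: only reaches 5(W), 4(W), 2(W), all W → L
n=7: reaches L-position 6 → W
n=8: reaches L-position 6 → W
n=9: only reaches 8(W), 7(W), 5(W), all W → L
n=10: reaches L-position 9 → W
n=11: reaches L-position 9 → W
n=12: only reaches 11(W), 10(W), 8(W), all W → L
n=13: reaches L-position 12 → W
n=14: reaches L-position 12 → W
n=15: only reaches 14(W), 13(W), 11(W), all W → L
The starting position 15 is L: whatever Rosa does, the opponent receives a W position.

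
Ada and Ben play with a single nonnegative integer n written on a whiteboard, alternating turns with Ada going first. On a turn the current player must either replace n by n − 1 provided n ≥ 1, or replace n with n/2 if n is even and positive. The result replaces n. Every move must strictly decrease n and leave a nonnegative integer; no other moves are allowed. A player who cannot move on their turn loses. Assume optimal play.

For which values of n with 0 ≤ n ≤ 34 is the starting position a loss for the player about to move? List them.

Work bottom-up. With no move the player to move loses. Otherwise the position is W if at least one move leads to an L position for the opponent, and L if every move leads to a W.
n=0: no move → L
n=1: W (go to 0, an L position)
n=2: L (sole option 1(W) is W)
n=3: W (go to 2, an L position)
n=4: W (go to 2, an L position)
n=5: L (sole option 4(W) is W)
n=6: W (go to 5, an L position)
n=7: L (sole option 6(W) is W)
n=8: W (go to 7, an L position)
n=9: L (sole option 8(W) is W)
n=10: W (go to 5, an L position)
n=11: L (sole option 10(W) is W)
n=12: W (go to 11, an L position)
n=13: L (sole option 12(W) is W)
n=14: W (go to 7, an L position)
n=15: L (sole option 14(W) is W)
n=16: W (go to 15, an L position)
n=17: L (sole option 16(W) is W)
n=18: W (go to 9, an L position)
n=19: L (sole option 18(W) is W)
n=20: W (go to 19, an L position)
n=21: L (sole option 20(W) is W)
n=22: W (go to 11, an L position)
n=23: L (sole option 22(W) is W)
n=24: W (go to 23, an L position)
n=25: L (sole option 24(W) is W)
n=26: W (go to 13, an L position)
n=27: L (sole option 26(W) is W)
n=28: W (go to 27, an L position)
n=29: L (sole option 28(W) is W)
n=30: W (go to 15, an L position)
n=31: L (sole option 30(W) is W)
n=32: W (go to 31, an L position)
n=33: L (sole option 32(W) is W)
n=34: W (go to 17, an L position)
Reading off the rows marked L gives the requested list; there are 17 such values of n.

0, 2, 5, 7, 9, 11, 13, 15, 17, 19, 21, 23, 25, 27, 29, 31, 33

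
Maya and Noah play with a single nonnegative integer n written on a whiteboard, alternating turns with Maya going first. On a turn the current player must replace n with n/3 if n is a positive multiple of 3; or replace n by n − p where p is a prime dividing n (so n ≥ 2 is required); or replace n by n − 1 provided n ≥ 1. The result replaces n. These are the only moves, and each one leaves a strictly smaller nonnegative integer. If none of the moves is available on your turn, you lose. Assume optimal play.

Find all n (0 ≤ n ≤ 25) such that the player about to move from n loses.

0, 4, 8, 14, 18, 22, 25

Classify positions by backward induction: terminal positions (no move available) are L. From any other position, the mover wins iff some move reaches an L.
n=0: no move → L
n=1: reaches L-position 0 → W
n=2: reaches L-position 0 → W
n=3: reaches L-position 0 → W
n=4: only reaches 2(W), 3(W), all W → L
n=5: reaches L-position 0 → W
n=6: reaches L-position 4 → W
n=7: reaches L-position 0 → W
n=8: only reaches 6(W), 7(W), all W → L
n=9: reaches L-position 8 → W
n=10: reaches L-position 8 → W
n=11: reaches L-position 0 → W
n=12: reaches L-position 4 → W
n=13: reaches L-position 0 → W
n=14: only reaches 7(W), 12(W), 13(W), all W → L
n=15: reaches L-position 14 → W
n=16: reaches L-position 14 → W
n=17: reaches L-position 0 → W
n=18: only reaches 6(W), 15(W), 16(W), 17(W), all W → L
n=19: reaches L-position 0 → W
n=20: reaches L-position 18 → W
n=21: reaches L-position 14 → W
n=22: only reaches 11(W), 20(W), 21(W), all W → L
n=23: reaches L-position 0 → W
n=24: reaches L-position 8 → W
n=25: only reaches 20(W), 24(W), all W → L
The losing starting values of n are exactly the entries labelled L in this table (7 of them).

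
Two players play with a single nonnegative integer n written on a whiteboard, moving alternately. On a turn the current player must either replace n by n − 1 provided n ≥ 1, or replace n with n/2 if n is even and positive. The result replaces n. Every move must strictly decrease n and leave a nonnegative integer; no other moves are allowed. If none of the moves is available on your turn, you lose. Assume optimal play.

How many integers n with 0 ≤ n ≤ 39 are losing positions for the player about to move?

20

Positions with no move are L. A position that does have a move is losing for the player to move precisely when every available move leads to a winning position for the opponent. Fill in the labels:
n=0: no move → L
n=1: →0(L), so W
n=2: →1(W) only, which is W, so L
n=3: →2(L), so W
n=4: →2(L), so W
n=5: →4(W) only, which is W, so L
n=6: →5(L), so W
n=7: →6(W) only, which is W, so L
n=8: →7(L), so W
n=9: →8(W) only, which is W, so L
n=10: →5(L), so W
n=11: →10(W) only, which is W, so L
n=12: →11(L), so W
n=13: →12(W) only, which is W, so L
n=14: →7(L), so W
n=15: →14(W) only, which is W, so L
n=16: →15(L), so W
n=17: →16(W) only, which is W, so L
n=18: →9(L), so W
n=19: →18(W) only, which is W, so L
n=20: →19(L), so W
n=21: →20(W) only, which is W, so L
n=22: →11(L), so W
n=23: →22(W) only, which is W, so L
n=24: →23(L), so W
n=25: →24(W) only, which is W, so L
n=26: →13(L), so W
n=27: →26(W) only, which is W, so L
n=28: →27(L), so W
n=29: →28(W) only, which is W, so L
n=30: →15(L), so W
n=31: →30(W) only, which is W, so L
n=32: →31(L), so W
n=33: →32(W) only, which is W, so L
n=34: →17(L), so W
n=35: →34(W) only, which is W, so L
n=36: →35(L), so W
n=37: →36(W) only, which is W, so L
n=38: →19(L), so W
n=39: →38(W) only, which is W, so L
L entries with 0 ≤ n ≤ 39: n = 0, 2, 5, 7, 9, 11, 13, 15, 17, 19, 21, 23, 25, 27, 29, 31, 33, 35, 37, 39; that makes 20.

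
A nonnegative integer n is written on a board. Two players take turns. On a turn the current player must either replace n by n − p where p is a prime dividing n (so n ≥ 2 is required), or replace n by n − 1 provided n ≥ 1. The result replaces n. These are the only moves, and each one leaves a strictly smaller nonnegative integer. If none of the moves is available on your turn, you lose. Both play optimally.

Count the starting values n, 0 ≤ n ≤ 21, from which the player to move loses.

6

Build the W/L table. Terminal = L. A non-terminal position is W if it has a move to some L; otherwise it is L.
n=0: no move → L
n=1: can move to 0, which is L ⇒ W
n=2: can move to 0, which is L ⇒ W
n=3: can move to 0, which is L ⇒ W
n=4: moves to 2(W), 3(W); every one is W ⇒ L
n=5: can move to 0, which is L ⇒ W
n=6: can move to 4, which is L ⇒ W
n=7: can move to 0, which is L ⇒ W
n=8: moves to 6(W), 7(W); every one is W ⇒ L
n=9: can move to 8, which is L ⇒ W
n=10: can move to 8, which is L ⇒ W
n=11: can move to 0, which is L ⇒ W
n=12: moves to 9(W), 10(W), 11(W); every one is W ⇒ L
n=13: can move to 0, which is L ⇒ W
n=14: can move to 12, which is L ⇒ W
n=15: can move to 12, which is L ⇒ W
n=16: moves to 14(W), 15(W); every one is W ⇒ L
n=17: can move to 0, which is L ⇒ W
n=18: can move to 16, which is L ⇒ W
n=19: can move to 0, which is L ⇒ W
n=20: moves to 15(W), 18(W), 19(W); every one is W ⇒ L
n=21: can move to 20, which is L ⇒ W
L entries with 0 ≤ n ≤ 21: n = 0, 4, 8, 12, 16, 20; that makes 6.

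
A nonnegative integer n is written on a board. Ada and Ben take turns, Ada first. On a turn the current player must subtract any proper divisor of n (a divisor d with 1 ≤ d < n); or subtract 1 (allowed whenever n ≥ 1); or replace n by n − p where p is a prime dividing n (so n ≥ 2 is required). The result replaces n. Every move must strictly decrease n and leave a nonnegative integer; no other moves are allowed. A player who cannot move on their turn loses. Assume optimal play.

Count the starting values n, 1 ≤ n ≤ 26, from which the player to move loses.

Label each position W (a win for the player to move) or L (a loss). A position with no legal move is L; any other position is W exactly when some move reaches an L, and L when every move reaches a W.
n=0: no move → L
n=1: →0(L), so W
n=2: →0(L), so W
n=3: →0(L), so W
n=4: →2(W), 3(W) — all W, so L
n=5: →0(L), so W
n=6: →4(L), so W
n=7: →0(L), so W
n=8: →4(L), so W
n=9: →6(W), 8(W) — all W, so L
n=10: →9(L), so W
n=11: →0(L), so W
n=12: →9(L), so W
n=13: →0(L), so W
n=14: →7(W), 12(W), 13(W) — all W, so L
n=15: →14(L), so W
n=16: →14(L), so W
n=17: →0(L), so W
n=18: →9(L), so W
n=19: →0(L), so W
n=20: →10(W), 15(W), 16(W), 18(W), 19(W) — all W, so L
n=21: →14(L), so W
n=22: →20(L), so W
n=23: →0(L), so W
n=24: →20(L), so W
n=25: →20(L), so W
n=26: →13(W), 24(W), 25(W) — all W, so L
L entries with 1 ≤ n ≤ 26 (n=0 is outside the asked range and is not counted): n = 4, 9, 14, 20, 26; that makes 5.

5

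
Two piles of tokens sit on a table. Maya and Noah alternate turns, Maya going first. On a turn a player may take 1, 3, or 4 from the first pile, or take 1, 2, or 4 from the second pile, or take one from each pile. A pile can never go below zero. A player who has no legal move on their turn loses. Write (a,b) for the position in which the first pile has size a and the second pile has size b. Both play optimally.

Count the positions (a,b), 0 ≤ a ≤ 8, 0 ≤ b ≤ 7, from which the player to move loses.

Compute win/loss labels from the base case upward. A position with no move is L. Any other position is W if it can reach an L in one move, else L.
Every move lowers a or b (never raises either), so fill the grid row by row in increasing a, and left to right within a row: each cell's successors are then already labelled.
      b=0  b=1  b=2  b=3  b=4  b=5  b=6  b=7
a=0:    L    W    W    L    W    W    L    W
a=1:    W    W    L    W    W    L    W    W
a=2:    L    W    W    W    W    W    W    L
a=3:    W    W    L    W    W    L    W    W
a=4:    W    L    W    W    L    W    W    L
a=5:    W    W    W    L    W    W    L    W
a=6:    W    L    W    W    W    W    W    W
a=7:    L    W    W    L    W    W    L    W
a=8:    W    W    L    W    W    L    W    W
Cells with no legal move (terminal, hence L): (0,0).
The remaining L cells, each justified by listing all of its moves:
(0,3): only reaches (0,2)(W), (0,1)(W), all W → L
(0,6): only reaches (0,5)(W), (0,4)(W), (0,2)(W), all W → L
(1,2): only reaches (0,2)(W), (1,1)(W), (1,0)(W), (0,1)(W), all W → L
(1,5): only reaches (0,5)(W), (1,4)(W), (1,3)(W), (1,1)(W), (0,4)(W), all W → L
(2,0): only reaches (1,0)(W), which is W → L
(2,7): only reaches (1,7)(W), (2,6)(W), (2,5)(W), (2,3)(W), (1,6)(W), all W → L
(3,2): only reaches (2,2)(W), (0,2)(W), (3,1)(W), (3,0)(W), (2,1)(W), all W → L
(3,5): only reaches (2,5)(W), (0,5)(W), (3,4)(W), (3,3)(W), (3,1)(W), (2,4)(W), all W → L
(4,1): only reaches (3,1)(W), (1,1)(W), (0,1)(W), (4,0)(W), (3,0)(W), all W → L
(4,4): only reaches (3,4)(W), (1,4)(W), (0,4)(W), (4,3)(W), (4,2)(W), (4,0)(W), (3,3)(W), all W → L
(4,7): only reaches (3,7)(W), (1,7)(W), (0,7)(W), (4,6)(W), (4,5)(W), (4,3)(W), (3,6)(W), all W → L
(5,3): only reaches (4,3)(W), (2,3)(W), (1,3)(W), (5,2)(W), (5,1)(W), (4,2)(W), all W → L
(5,6): only reaches (4,6)(W), (2,6)(W), (1,6)(W), (5,5)(W), (5,4)(W), (5,2)(W), (4,5)(W), all W → L
(6,1): only reaches (5,1)(W), (3,1)(W), (2,1)(W), (6,0)(W), (5,0)(W), all W → L
(7,0): only reaches (6,0)(W), (4,0)(W), (3,0)(W), all W → L
(7,3): only reaches (6,3)(W), (4,3)(W), (3,3)(W), (7,2)(W), (7,1)(W), (6,2)(W), all W → L
(7,6): only reaches (6,6)(W), (4,6)(W), (3,6)(W), (7,5)(W), (7,4)(W), (7,2)(W), (6,5)(W), all W → L
(8,2): only reaches (7,2)(W), (5,2)(W), (4,2)(W), (8,1)(W), (8,0)(W), (7,1)(W), all W → L
(8,5): only reaches (7,5)(W), (5,5)(W), (4,5)(W), (8,4)(W), (8,3)(W), (8,1)(W), (7,4)(W), all W → L
Every other cell has at least one move into one of the L cells above, so it is W.
L cells per row: a=0: 3, a=1: 2, a=2: 2, a=3: 2, a=4: 3, a=5: 2, a=6: 1, a=7: 3, a=8: 2; total 20.

20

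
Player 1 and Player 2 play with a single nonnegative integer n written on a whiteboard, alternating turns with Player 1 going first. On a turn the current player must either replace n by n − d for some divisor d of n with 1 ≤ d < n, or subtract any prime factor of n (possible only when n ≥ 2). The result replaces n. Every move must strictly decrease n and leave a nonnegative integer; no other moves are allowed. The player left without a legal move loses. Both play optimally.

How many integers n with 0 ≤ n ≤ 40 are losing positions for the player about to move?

10

Compute win/loss labels from the base case upward. A position with no move is L. Any other position is W if it can reach an L in one move, else L.
n=0: no move → L
n=1: no move → L
n=2: reaches L-position 0 → W
n=3: reaches L-position 0 → W
n=4: only reaches 2(W), 3(W), all W → L
n=5: reaches L-position 0 → W
n=6: reaches L-position 4 → W
n=7: reaches L-position 0 → W
n=8: reaches L-position 4 → W
n=9: only reaches 6(W), 8(W), all W → L
n=10: reaches L-position 9 → W
n=11: reaches L-position 0 → W
n=12: reaches L-position 9 → W
n=13: reaches L-position 0 → W
n=14: only reaches 7(W), 12(W), 13(W), all W → L
n=15: reaches L-position 14 → W
n=16: reaches L-position 14 → W
n=17: reaches L-position 0 → W
n=18: reaches L-position 9 → W
n=19: reaches L-position 0 → W
n=20: only reaches 10(W), 15(W), 16(W), 18(W), 19(W), all W → L
n=21: reaches L-position 14 → W
n=22: reaches L-position 20 → W
n=23: reaches L-position 0 → W
n=24: reaches L-position 20 → W
n=25: reaches L-position 20 → W
n=26: only reaches 13(W), 24(W), 25(W), all W → L
n=27: reaches L-position 26 → W
n=28: reaches L-position 14 → W
n=29: reaches L-position 0 → W
n=30: reaches L-position 20 → W
n=31: reaches L-position 0 → W
n=32: only reaches 16(W), 24(W), 28(W), 30(W), 31(W), all W → L
n=33: reaches L-position 32 → W
n=34: reaches L-position 32 → W
n=35: only reaches 28(W), 30(W), 34(W), all W → L
n=36: reaches L-position 32 → W
n=37: reaches L-position 0 → W
n=38: only reaches 19(W), 36(W), 37(W), all W → L
n=39: reaches L-position 26 → W
n=40: reaches L-position 20 → W
L entries with 0 ≤ n ≤ 40: n = 0, 1, 4, 9, 14, 20, 26, 32, 35, 38; that makes 10.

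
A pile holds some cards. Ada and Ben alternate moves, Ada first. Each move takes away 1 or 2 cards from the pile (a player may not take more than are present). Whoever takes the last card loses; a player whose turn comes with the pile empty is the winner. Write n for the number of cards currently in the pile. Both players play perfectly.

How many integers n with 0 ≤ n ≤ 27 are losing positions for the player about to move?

Label each position W (a win for the player to move) or L (a loss). A position with no legal move is W; any other position is W exactly when some move reaches an L, and L when every move reaches a W.
n=0: no move; the opponent has just taken the last card and therefore loses → W
n=1: L (sole option 0(W) is W)
n=2: W (go to 1, an L position)
n=3: W (go to 1, an L position)
n=4: L (options 3(W), 2(W) are all W)
n=5: W (go to 4, an L position)
n=6: W (go to 4, an L position)
n=7: L (options 6(W), 5(W) are all W)
n=8: W (go to 7, an L position)
n=9: W (go to 7, an L position)
n=10: L (options 9(W), 8(W) are all W)
n=11: W (go to 10, an L position)
n=12: W (go to 10, an L position)
n=13: L (options 12(W), 11(W) are all W)
n=14: W (go to 13, an L position)
n=15: W (go to 13, an L position)
n=16: L (options 15(W), 14(W) are all W)
n=17: W (go to 16, an L position)
n=18: W (go to 16, an L position)
n=19: L (options 18(W), 17(W) are all W)
n=20: W (go to 19, an L position)
n=21: W (go to 19, an L position)
n=22: L (options 21(W), 20(W) are all W)
n=23: W (go to 22, an L position)
n=24: W (go to 22, an L position)
n=25: L (options 24(W), 23(W) are all W)
n=26: W (go to 25, an L position)
n=27: W (go to 25, an L position)
L entries with 0 ≤ n ≤ 27: n = 1, 4, 7, 10, 13, 16, 19, 22, 25; that makes 9.

9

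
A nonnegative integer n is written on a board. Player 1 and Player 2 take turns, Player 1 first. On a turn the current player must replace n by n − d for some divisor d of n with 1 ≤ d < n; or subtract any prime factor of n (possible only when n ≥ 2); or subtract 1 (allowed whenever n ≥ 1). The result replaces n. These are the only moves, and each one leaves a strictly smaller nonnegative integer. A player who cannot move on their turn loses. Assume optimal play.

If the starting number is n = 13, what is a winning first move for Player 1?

Move to 0.

Build the W/L table. Terminal = L. A non-terminal position is W if it has a move to some L; otherwise it is L.
n=0: no move → L
n=1: W (go to 0, an L position)
n=2: W (go to 0, an L position)
n=3: W (go to 0, an L position)
n=4: L (options 2(W), 3(W) are all W)
n=5: W (go to 0, an L position)
n=6: W (go to 4, an L position)
n=7: W (go to 0, an L position)
n=8: W (go to 4, an L position)
n=9: L (options 6(W), 8(W) are all W)
n=10: W (go to 9, an L position)
n=11: W (go to 0, an L position)
n=12: W (go to 9, an L position)
n=13: W (go to 0, an L position)
From 13, the L positions reachable in one move are: 0.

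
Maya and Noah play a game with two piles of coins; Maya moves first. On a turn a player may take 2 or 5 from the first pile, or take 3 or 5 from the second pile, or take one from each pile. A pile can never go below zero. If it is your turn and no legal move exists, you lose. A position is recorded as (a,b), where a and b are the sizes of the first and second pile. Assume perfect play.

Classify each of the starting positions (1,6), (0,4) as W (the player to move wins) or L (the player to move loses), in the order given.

Build the W/L table. Terminal = L. A non-terminal position is W if it has a move to some L; otherwise it is L.
No move ever increases a pile, so every position that can arise here has a ≤ 1 and b ≤ 6; it is enough to label the cells with 0 ≤ a ≤ 1 and 0 ≤ b ≤ 6.
Every move lowers a or b (never raises either), so fill the grid row by row in increasing a, and left to right within a row: each cell's successors are then already labelled.
      b=0  b=1  b=2  b=3  b=4  b=5  b=6
a=0:    L    L    L    W    W    W    W
a=1:    L    W    W    W    L    W    L
Cells with no legal move (terminal, hence L): (0,0), (0,1), (0,2), (1,0).
The remaining L cells, each justified by listing all of its moves:
(1,4): L (options (1,1)(W), (0,3)(W) are all W)
(1,6): L (options (1,3)(W), (1,1)(W), (0,5)(W) are all W)
Every other cell has at least one move into one of the L cells above, so it is W.
(1,6): one of the L cells justified above, so L
(0,4): the move to (0,1) reaches an L cell, so W

(1,6): L, (0,4): W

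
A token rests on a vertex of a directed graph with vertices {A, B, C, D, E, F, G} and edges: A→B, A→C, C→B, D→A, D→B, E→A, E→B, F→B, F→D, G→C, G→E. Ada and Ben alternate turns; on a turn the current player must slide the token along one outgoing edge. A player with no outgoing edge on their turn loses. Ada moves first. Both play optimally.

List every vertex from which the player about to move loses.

Build the W/L table. Terminal = L. A non-terminal position is W if it has a move to some L; otherwise it is L.
Every edge goes from a vertex to one that appears earlier in the order B, C, A, E, D, G, F, so processing vertices in that order labels each vertex after all of its successors.
B: no outgoing edge → L
C: W (go to B, an L position)
A: W (go to B, an L position)
E: W (go to B, an L position)
D: W (go to B, an L position)
G: L (options E(W), C(W) are all W)
F: W (go to B, an L position)
The losing starting vertices are exactly the entries labelled L in this table (2 of them).

B, G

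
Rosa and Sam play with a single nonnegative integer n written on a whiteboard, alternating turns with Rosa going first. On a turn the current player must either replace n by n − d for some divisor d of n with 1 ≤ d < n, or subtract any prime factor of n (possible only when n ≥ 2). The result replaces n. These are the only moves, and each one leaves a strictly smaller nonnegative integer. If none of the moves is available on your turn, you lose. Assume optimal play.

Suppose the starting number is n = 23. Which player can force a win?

Label each position W (a win for the player to move) or L (a loss). A position with no legal move is L; any other position is W exactly when some move reaches an L, and L when every move reaches a W.
n=0: no move → L
n=1: no move → L
n=2: can move to 0, which is L ⇒ W
n=3: can move to 0, which is L ⇒ W
n=4: moves to 2(W), 3(W); every one is W ⇒ L
n=5: can move to 0, which is L ⇒ W
n=6: can move to 4, which is L ⇒ W
n=7: can move to 0, which is L ⇒ W
n=8: can move to 4, which is L ⇒ W
n=9: moves to 6(W), 8(W); every one is W ⇒ L
n=10: can move to 9, which is L ⇒ W
n=11: can move to 0, which is L ⇒ W
n=12: can move to 9, which is L ⇒ W
n=13: can move to 0, which is L ⇒ W
n=14: moves to 7(W), 12(W), 13(W); every one is W ⇒ L
n=15: can move to 14, which is L ⇒ W
n=16: can move to 14, which is L ⇒ W
n=17: can move to 0, which is L ⇒ W
n=18: can move to 9, which is L ⇒ W
n=19: can move to 0, which is L ⇒ W
n=20: moves to 10(W), 15(W), 16(W), 18(W), 19(W); every one is W ⇒ L
n=21: can move to 14, which is L ⇒ W
n=22: can move to 20, which is L ⇒ W
n=23: can move to 0, which is L ⇒ W
The starting position 23 is W: Rosa should move to 0, handing over an L position.

Rosa wins.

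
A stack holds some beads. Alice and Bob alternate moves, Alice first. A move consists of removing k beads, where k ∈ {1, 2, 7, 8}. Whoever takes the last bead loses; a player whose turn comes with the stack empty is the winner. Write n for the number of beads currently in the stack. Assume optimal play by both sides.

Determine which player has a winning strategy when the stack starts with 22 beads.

Bob wins.

Label each position W (a win for the player to move) or L (a loss). A position with no legal move is W; any other position is W exactly when some move reaches an L, and L when every move reaches a W.
n=0: no move; the opponent has just taken the last bead and therefore loses → W
n=1: →0(W) only, which is W, so L
n=2: →1(L), so W
n=3: →1(L), so W
n=4: →3(W), 2(W) — all W, so L
n=5: →4(L), so W
n=6: →4(L), so W
n=7: →6(W), 5(W), 0(W) — all W, so L
n=8: →7(L), so W
n=9: →7(L), so W
n=10: →9(W), 8(W), 3(W), 2(W) — all W, so L
n=11: →10(L), so W
n=12: →10(L), so W
n=13: →12(W), 11(W), 6(W), 5(W) — all W, so L
n=14: →13(L), so W
n=15: →13(L), so W
n=16: →15(W), 14(W), 9(W), 8(W) — all W, so L
n=17: →16(L), so W
n=18: →16(L), so W
n=19: →18(W), 17(W), 12(W), 11(W) — all W, so L
n=20: →19(L), so W
n=21: →19(L), so W
n=22: →21(W), 20(W), 15(W), 14(W) — all W, so L
Every move from 22 reaches a W position, so the mover loses.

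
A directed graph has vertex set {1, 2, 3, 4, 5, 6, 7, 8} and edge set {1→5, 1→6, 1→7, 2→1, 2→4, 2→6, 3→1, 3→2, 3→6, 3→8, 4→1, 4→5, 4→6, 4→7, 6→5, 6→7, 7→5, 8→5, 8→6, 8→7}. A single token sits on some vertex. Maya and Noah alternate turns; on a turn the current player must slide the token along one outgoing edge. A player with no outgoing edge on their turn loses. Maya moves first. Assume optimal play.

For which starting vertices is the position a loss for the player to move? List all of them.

Label each position W (a win for the player to move) or L (a loss). A position with no legal move is L; any other position is W exactly when some move reaches an L, and L when every move reaches a W.
Every edge goes from a vertex to one that appears earlier in the order 5, 7, 6, 8, 1, 4, 2, 3, so processing vertices in that order labels each vertex after all of its successors.
5: no outgoing edge → L
7: →5(L), so W
6: →5(L), so W
8: →5(L), so W
1: →5(L), so W
4: →5(L), so W
2: →4(W), 1(W), 6(W) — all W, so L
3: →2(L), so W
The losing starting vertices are exactly the entries labelled L in this table (2 of them).

2, 5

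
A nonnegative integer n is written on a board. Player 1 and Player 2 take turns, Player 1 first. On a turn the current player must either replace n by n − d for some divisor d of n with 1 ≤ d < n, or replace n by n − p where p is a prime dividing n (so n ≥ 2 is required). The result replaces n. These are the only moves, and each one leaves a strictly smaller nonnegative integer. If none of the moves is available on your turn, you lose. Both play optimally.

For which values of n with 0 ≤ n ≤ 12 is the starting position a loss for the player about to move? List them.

0, 1, 4, 9

Positions with no move are L. A position that does have a move is losing for the player to move precisely when every available move leads to a winning position for the opponent. Fill in the labels:
n=0: no move → L
n=1: no move → L
n=2: can move to 0, which is L ⇒ W
n=3: can move to 0, which is L ⇒ W
n=4: moves to 2(W), 3(W); every one is W ⇒ L
n=5: can move to 0, which is L ⇒ W
n=6: can move to 4, which is L ⇒ W
n=7: can move to 0, which is L ⇒ W
n=8: can move to 4, which is L ⇒ W
n=9: moves to 6(W), 8(W); every one is W ⇒ L
n=10: can move to 9, which is L ⇒ W
n=11: can move to 0, which is L ⇒ W
n=12: can move to 9, which is L ⇒ W
Reading off the rows marked L gives the requested list; there are 4 such values of n.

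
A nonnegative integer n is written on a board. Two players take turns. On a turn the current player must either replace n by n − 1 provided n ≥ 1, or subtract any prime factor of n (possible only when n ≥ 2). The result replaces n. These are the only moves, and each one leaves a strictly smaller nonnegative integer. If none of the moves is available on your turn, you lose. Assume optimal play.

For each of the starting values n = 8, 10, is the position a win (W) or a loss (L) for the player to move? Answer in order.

Work bottom-up. With no move the player to move loses. Otherwise the position is W if at least one move leads to an L position for the opponent, and L if every move leads to a W.
n=0: no move → L
n=1: can move to 0, which is L ⇒ W
n=2: can move to 0, which is L ⇒ W
n=3: can move to 0, which is L ⇒ W
n=4: moves to 2(W), 3(W); every one is W ⇒ L
n=5: can move to 0, which is L ⇒ W
n=6: can move to 4, which is L ⇒ W
n=7: can move to 0, which is L ⇒ W
n=8: moves to 6(W), 7(W); every one is W ⇒ L
n=9: can move to 8, which is L ⇒ W
n=10: can move to 8, which is L ⇒ W

8: L, 10: W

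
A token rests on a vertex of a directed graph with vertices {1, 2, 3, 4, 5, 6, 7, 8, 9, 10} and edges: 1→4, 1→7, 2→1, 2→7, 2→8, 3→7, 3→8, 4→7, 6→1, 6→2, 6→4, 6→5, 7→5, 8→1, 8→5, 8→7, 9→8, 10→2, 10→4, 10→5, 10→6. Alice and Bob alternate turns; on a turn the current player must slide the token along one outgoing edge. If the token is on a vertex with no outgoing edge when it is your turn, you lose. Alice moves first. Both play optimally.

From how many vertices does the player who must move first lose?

Build the W/L table. Terminal = L. A non-terminal position is W if it has a move to some L; otherwise it is L.
Every edge goes from a vertex to one that appears earlier in the order 5, 7, 4, 1, 8, 2, 6, 3, 10, 9, so processing vertices in that order labels each vertex after all of its successors.
5: no outgoing edge → L
7: W (go to 5, an L position)
4: L (sole option 7(W) is W)
1: W (go to 4, an L position)
8: W (go to 5, an L position)
2: L (options 8(W), 1(W), 7(W) are all W)
6: W (go to 2, an L position)
3: L (options 8(W), 7(W) are all W)
10: W (go to 2, an L position)
9: L (sole option 8(W) is W)
The L vertices are 2, 3, 4, 5, 9; that is 5 in all.

5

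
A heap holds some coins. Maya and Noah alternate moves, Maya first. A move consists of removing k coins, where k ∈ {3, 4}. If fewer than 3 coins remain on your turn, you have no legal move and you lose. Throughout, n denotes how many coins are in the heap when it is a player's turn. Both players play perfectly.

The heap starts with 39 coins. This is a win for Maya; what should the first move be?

Remove 3, leaving 36.

Classify positions by backward induction: terminal positions (no move available) are L. From any other position, the mover wins iff some move reaches an L.
n=0: no move → L
n=1: no move → L
n=2: no move → L
n=3: W (go to 0, an L position)
n=4: W (go to 1, an L position)
n=5: W (go to 2, an L position)
n=6: W (go to 2, an L position)
n=7: L (options 4(W), 3(W) are all W)
n=8: L (options 5(W), 4(W) are all W)
n=9: L (options 6(W), 5(W) are all W)
n=10: W (go to 7, an L position)
n=11: W (go to 8, an L position)
n=12: W (go to 9, an L position)
n=13: W (go to 9, an L position)
n=14: L (options 11(W), 10(W) are all W)
n=15: L (options 12(W), 11(W) are all W)
n=16: L (options 13(W), 12(W) are all W)
n=17: W (go to 14, an L position)
n=18: W (go to 15, an L position)
n=19: W (go to 16, an L position)
n=20: W (go to 16, an L position)
n=21: L (options 18(W), 17(W) are all W)
n=22: L (options 19(W), 18(W) are all W)
n=23: L (options 20(W), 19(W) are all W)
n=24: W (go to 21, an L position)
n=25: W (go to 22, an L position)
n=26: W (go to 23, an L position)
n=27: W (go to 23, an L position)
n=28: L (options 25(W), 24(W) are all W)
n=29: L (options 26(W), 25(W) are all W)
n=30: L (options 27(W), 26(W) are all W)
n=31: W (go to 28, an L position)
n=32: W (go to 29, an L position)
n=33: W (go to 30, an L position)
n=34: W (go to 30, an L position)
n=35: L (options 32(W), 31(W) are all W)
n=36: L (options 33(W), 32(W) are all W)
n=37: L (options 34(W), 33(W) are all W)
n=38: W (go to 35, an L position)
n=39: W (go to 36, an L position)
From 39, the L positions reachable in one move are: 36, 35. Any move reaching one of these is winning.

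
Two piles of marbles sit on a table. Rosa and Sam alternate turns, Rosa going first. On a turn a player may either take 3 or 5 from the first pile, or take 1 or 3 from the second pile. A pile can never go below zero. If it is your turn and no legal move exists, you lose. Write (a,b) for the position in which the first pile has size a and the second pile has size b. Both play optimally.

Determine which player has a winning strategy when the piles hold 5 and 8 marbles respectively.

Rosa wins.

Classify positions by backward induction: terminal positions (no move available) are L. From any other position, the mover wins iff some move reaches an L.
No move ever increases a pile, so every position that can arise here has a ≤ 5 and b ≤ 8; it is enough to label the cells with 0 ≤ a ≤ 5 and 0 ≤ b ≤ 8.
Every move lowers a or b (never raises either), so fill the grid row by row in increasing a, and left to right within a row: each cell's successors are then already labelled.
      b=0  b=1  b=2  b=3  b=4  b=5  b=6  b=7  b=8
a=0:    L    W    L    W    L    W    L    W    L
a=1:    L    W    L    W    L    W    L    W    L
a=2:    L    W    L    W    L    W    L    W    L
a=3:    W    L    W    L    W    L    W    L    W
a=4:    W    L    W    L    W    L    W    L    W
a=5:    W    L    W    L    W    L    W    L    W
Cells with no legal move (terminal, hence L): (0,0), (1,0), (2,0).
The remaining L cells, each justified by listing all of its moves:
(0,2): L (sole option (0,1)(W) is W)
(0,4): L (options (0,3)(W), (0,1)(W) are all W)
(0,6): L (options (0,5)(W), (0,3)(W) are all W)
(0,8): L (options (0,7)(W), (0,5)(W) are all W)
(1,2): L (sole option (1,1)(W) is W)
(1,4): L (options (1,3)(W), (1,1)(W) are all W)
(1,6): L (options (1,5)(W), (1,3)(W) are all W)
(1,8): L (options (1,7)(W), (1,5)(W) are all W)
(2,2): L (sole option (2,1)(W) is W)
(2,4): L (options (2,3)(W), (2,1)(W) are all W)
(2,6): L (options (2,5)(W), (2,3)(W) are all W)
(2,8): L (options (2,7)(W), (2,5)(W) are all W)
(3,1): L (options (0,1)(W), (3,0)(W) are all W)
(3,3): L (options (0,3)(W), (3,2)(W), (3,0)(W) are all W)
(3,5): L (options (0,5)(W), (3,4)(W), (3,2)(W) are all W)
(3,7): L (options (0,7)(W), (3,6)(W), (3,4)(W) are all W)
(4,1): L (options (1,1)(W), (4,0)(W) are all W)
(4,3): L (options (1,3)(W), (4,2)(W), (4,0)(W) are all W)
(4,5): L (options (1,5)(W), (4,4)(W), (4,2)(W) are all W)
(4,7): L (options (1,7)(W), (4,6)(W), (4,4)(W) are all W)
(5,1): L (options (2,1)(W), (0,1)(W), (5,0)(W) are all W)
(5,3): L (options (2,3)(W), (0,3)(W), (5,2)(W), (5,0)(W) are all W)
(5,5): L (options (2,5)(W), (0,5)(W), (5,4)(W), (5,2)(W) are all W)
(5,7): L (options (2,7)(W), (0,7)(W), (5,6)(W), (5,4)(W) are all W)
Every other cell has at least one move into one of the L cells above, so it is W.
The starting position (5,8) is W: Rosa should move to (2,8), handing over an L position.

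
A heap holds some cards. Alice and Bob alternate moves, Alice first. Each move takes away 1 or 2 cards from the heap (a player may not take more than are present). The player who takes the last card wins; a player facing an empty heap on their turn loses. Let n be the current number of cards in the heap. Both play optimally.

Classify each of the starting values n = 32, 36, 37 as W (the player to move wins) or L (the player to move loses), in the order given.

32: W, 36: L, 37: W

Label each position W (a win for the player to move) or L (a loss). A position with no legal move is L; any other position is W exactly when some move reaches an L, and L when every move reaches a W.
n=0: no move → L
n=1: W (go to 0, an L position)
n=2: W (go to 0, an L position)
n=3: L (options 2(W), 1(W) are all W)
n=4: W (go to 3, an L position)
n=5: W (go to 3, an L position)
n=6: L (options 5(W), 4(W) are all W)
n=7: W (go to 6, an L position)
n=8: W (go to 6, an L position)
n=9: L (options 8(W), 7(W) are all W)
n=10: W (go to 9, an L position)
n=11: W (go to 9, an L position)
n=12: L (options 11(W), 10(W) are all W)
n=13: W (go to 12, an L position)
n=14: W (go to 12, an L position)
n=15: L (options 14(W), 13(W) are all W)
n=16: W (go to 15, an L position)
n=17: W (go to 15, an L position)
n=18: L (options 17(W), 16(W) are all W)
n=19: W (go to 18, an L position)
n=20: W (go to 18, an L position)
n=21: L (options 20(W), 19(W) are all W)
n=22: W (go to 21, an L position)
n=23: W (go to 21, an L position)
n=24: L (options 23(W), 22(W) are all W)
n=25: W (go to 24, an L position)
n=26: W (go to 24, an L position)
n=27: L (options 26(W), 25(W) are all W)
n=28: W (go to 27, an L position)
n=29: W (go to 27, an L position)
n=30: L (options 29(W), 28(W) are all W)
n=31: W (go to 30, an L position)
n=32: W (go to 30, an L position)
n=33: L (options 32(W), 31(W) are all W)
n=34: W (go to 33, an L position)
n=35: W (go to 33, an L position)
n=36: L (options 35(W), 34(W) are all W)
n=37: W (go to 36, an L position)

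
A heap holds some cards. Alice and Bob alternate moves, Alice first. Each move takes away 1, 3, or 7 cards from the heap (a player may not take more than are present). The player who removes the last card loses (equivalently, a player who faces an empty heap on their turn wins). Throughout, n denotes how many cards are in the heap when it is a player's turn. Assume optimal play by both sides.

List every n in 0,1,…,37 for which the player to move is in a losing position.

1, 3, 5, 7, 9, 11, 13, 15, 17, 19, 21, 23, 25, 27, 29, 31, 33, 35, 37

Work bottom-up. With no move the player to move wins. Otherwise the position is W if at least one move leads to an L position for the opponent, and L if every move leads to a W.
n=0: no move; the opponent has just taken the last card and therefore loses → W
n=1: only reaches 0(W), which is W → L
n=2: reaches L-position 1 → W
n=3: only reaches 2(W), 0(W), all W → L
n=4: reaches L-position 3 → W
n=5: only reaches 4(W), 2(W), all W → L
n=6: reaches L-position 5 → W
n=7: only reaches 6(W), 4(W), 0(W), all W → L
n=8: reaches L-position 7 → W
n=9: only reaches 8(W), 6(W), 2(W), all W → L
n=10: reaches L-position 9 → W
n=11: only reaches 10(W), 8(W), 4(W), all W → L
n=12: reaches L-position 11 → W
n=13: only reaches 12(W), 10(W), 6(W), all W → L
n=14: reaches L-position 13 → W
n=15: only reaches 14(W), 12(W), 8(W), all W → L
n=16: reaches L-position 15 → W
n=17: only reaches 16(W), 14(W), 10(W), all W → L
n=18: reaches L-position 17 → W
n=19: only reaches 18(W), 16(W), 12(W), all W → L
n=20: reaches L-position 19 → W
n=21: only reaches 20(W), 18(W), 14(W), all W → L
n=22: reaches L-position 21 → W
n=23: only reaches 22(W), 20(W), 16(W), all W → L
n=24: reaches L-position 23 → W
n=25: only reaches 24(W), 22(W), 18(W), all W → L
n=26: reaches L-position 25 → W
n=27: only reaches 26(W), 24(W), 20(W), all W → L
n=28: reaches L-position 27 → W
n=29: only reaches 28(W), 26(W), 22(W), all W → L
n=30: reaches L-position 29 → W
n=31: only reaches 30(W), 28(W), 24(W), all W → L
n=32: reaches L-position 31 → W
n=33: only reaches 32(W), 30(W), 26(W), all W → L
n=34: reaches L-position 33 → W
n=35: only reaches 34(W), 32(W), 28(W), all W → L
n=36: reaches L-position 35 → W
n=37: only reaches 36(W), 34(W), 30(W), all W → L
Reading off the rows marked L gives the requested list; there are 19 such values of n.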